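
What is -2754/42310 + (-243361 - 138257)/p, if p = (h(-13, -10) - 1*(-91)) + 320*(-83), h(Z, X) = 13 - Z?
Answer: 8036716779/559401665 ≈ 14.367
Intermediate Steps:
p = -26443 (p = ((13 - 1*(-13)) - 1*(-91)) + 320*(-83) = ((13 + 13) + 91) - 26560 = (26 + 91) - 26560 = 117 - 26560 = -26443)
-2754/42310 + (-243361 - 138257)/p = -2754/42310 + (-243361 - 138257)/(-26443) = -2754*1/42310 - 381618*(-1/26443) = -1377/21155 + 381618/26443 = 8036716779/559401665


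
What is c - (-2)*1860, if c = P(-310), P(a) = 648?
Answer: 4368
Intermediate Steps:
c = 648
c - (-2)*1860 = 648 - (-2)*1860 = 648 - 1*(-3720) = 648 + 3720 = 4368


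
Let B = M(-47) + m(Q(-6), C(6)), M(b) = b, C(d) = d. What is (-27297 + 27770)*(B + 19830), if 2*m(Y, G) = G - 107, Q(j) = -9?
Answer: 18666945/2 ≈ 9.3335e+6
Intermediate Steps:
m(Y, G) = -107/2 + G/2 (m(Y, G) = (G - 107)/2 = (-107 + G)/2 = -107/2 + G/2)
B = -195/2 (B = -47 + (-107/2 + (½)*6) = -47 + (-107/2 + 3) = -47 - 101/2 = -195/2 ≈ -97.500)
(-27297 + 27770)*(B + 19830) = (-27297 + 27770)*(-195/2 + 19830) = 473*(39465/2) = 18666945/2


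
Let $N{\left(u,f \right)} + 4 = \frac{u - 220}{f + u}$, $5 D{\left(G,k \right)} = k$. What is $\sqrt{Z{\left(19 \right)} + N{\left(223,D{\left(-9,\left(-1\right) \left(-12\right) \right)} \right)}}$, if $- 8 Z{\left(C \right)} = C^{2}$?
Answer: $\frac{3 i \sqrt{2263154}}{644} \approx 7.008 i$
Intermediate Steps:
$Z{\left(C \right)} = - \frac{C^{2}}{8}$
$D{\left(G,k \right)} = \frac{k}{5}$
$N{\left(u,f \right)} = -4 + \frac{-220 + u}{f + u}$ ($N{\left(u,f \right)} = -4 + \frac{u - 220}{f + u} = -4 + \frac{-220 + u}{f + u}$)
$\sqrt{Z{\left(19 \right)} + N{\left(223,D{\left(-9,\left(-1\right) \left(-12\right) \right)} \right)}} = \sqrt{- \frac{19^{2}}{8} + \frac{-220 - 4 \frac{\left(-1\right) \left(-12\right)}{5} - 669}{\frac{\left(-1\right) \left(-12\right)}{5} + 223}} = \sqrt{\left(- \frac{1}{8}\right) 361 + \frac{-220 - 4 \cdot \frac{1}{5} \cdot 12 - 669}{\frac{1}{5} \cdot 12 + 223}} = \sqrt{- \frac{361}{8} + \frac{-220 - \frac{48}{5} - 669}{\frac{12}{5} + 223}} = \sqrt{- \frac{361}{8} + \frac{-220 - \frac{48}{5} - 669}{\frac{1127}{5}}} = \sqrt{- \frac{361}{8} + \frac{5}{1127} \left(- \frac{4493}{5}\right)} = \sqrt{- \frac{361}{8} - \frac{4493}{1127}} = \sqrt{- \frac{442791}{9016}} = \frac{3 i \sqrt{2263154}}{644}$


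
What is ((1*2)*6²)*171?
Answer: 12312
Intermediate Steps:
((1*2)*6²)*171 = (2*36)*171 = 72*171 = 12312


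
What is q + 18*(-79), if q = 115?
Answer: -1307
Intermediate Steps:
q + 18*(-79) = 115 + 18*(-79) = 115 - 1422 = -1307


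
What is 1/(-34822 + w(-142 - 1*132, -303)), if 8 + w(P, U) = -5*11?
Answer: -1/34885 ≈ -2.8666e-5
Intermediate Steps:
w(P, U) = -63 (w(P, U) = -8 - 5*11 = -8 - 55 = -63)
1/(-34822 + w(-142 - 1*132, -303)) = 1/(-34822 - 63) = 1/(-34885) = -1/34885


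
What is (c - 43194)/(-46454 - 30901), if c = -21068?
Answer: 64262/77355 ≈ 0.83074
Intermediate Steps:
(c - 43194)/(-46454 - 30901) = (-21068 - 43194)/(-46454 - 30901) = -64262/(-77355) = -64262*(-1/77355) = 64262/77355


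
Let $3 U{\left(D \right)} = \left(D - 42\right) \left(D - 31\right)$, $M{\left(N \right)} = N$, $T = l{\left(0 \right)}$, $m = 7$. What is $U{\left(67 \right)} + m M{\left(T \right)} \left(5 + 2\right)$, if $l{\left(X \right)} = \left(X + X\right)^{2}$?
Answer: $300$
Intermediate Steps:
$l{\left(X \right)} = 4 X^{2}$ ($l{\left(X \right)} = \left(2 X\right)^{2} = 4 X^{2}$)
$T = 0$ ($T = 4 \cdot 0^{2} = 4 \cdot 0 = 0$)
$U{\left(D \right)} = \frac{\left(-42 + D\right) \left(-31 + D\right)}{3}$ ($U{\left(D \right)} = \frac{\left(D - 42\right) \left(D - 31\right)}{3} = \frac{\left(-42 + D\right) \left(-31 + D\right)}{3}$)
$U{\left(67 \right)} + m M{\left(T \right)} \left(5 + 2\right) = \left(434 - \frac{4891}{3} + \frac{67^{2}}{3}\right) + 7 \cdot 0 \left(5 + 2\right) = \left(434 - \frac{4891}{3} + \frac{1}{3} \cdot 4489\right) + 0 \cdot 7 = \left(434 - \frac{4891}{3} + \frac{4489}{3}\right) + 0 = 300 + 0 = 300$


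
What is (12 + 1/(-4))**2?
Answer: 2209/16 ≈ 138.06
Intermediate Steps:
(12 + 1/(-4))**2 = (12 - 1/4)**2 = (47/4)**2 = 2209/16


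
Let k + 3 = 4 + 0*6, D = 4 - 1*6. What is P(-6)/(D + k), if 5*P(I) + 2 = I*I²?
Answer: 218/5 ≈ 43.600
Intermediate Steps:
D = -2 (D = 4 - 6 = -2)
P(I) = -⅖ + I³/5 (P(I) = -⅖ + (I*I²)/5 = -⅖ + I³/5)
k = 1 (k = -3 + (4 + 0*6) = -3 + (4 + 0) = -3 + 4 = 1)
P(-6)/(D + k) = (-⅖ + (⅕)*(-6)³)/(-2 + 1) = (-⅖ + (⅕)*(-216))/(-1) = -(-⅖ - 216/5) = -1*(-218/5) = 218/5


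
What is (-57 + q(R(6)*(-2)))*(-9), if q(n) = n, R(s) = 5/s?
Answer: 528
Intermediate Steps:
(-57 + q(R(6)*(-2)))*(-9) = (-57 + (5/6)*(-2))*(-9) = (-57 - 5/3)*(-9) = -176/3*(-9) = 528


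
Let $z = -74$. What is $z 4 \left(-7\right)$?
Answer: $2072$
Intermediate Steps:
$z 4 \left(-7\right) = - 74 \cdot 4 \left(-7\right) = \left(-74\right) \left(-28\right) = 2072$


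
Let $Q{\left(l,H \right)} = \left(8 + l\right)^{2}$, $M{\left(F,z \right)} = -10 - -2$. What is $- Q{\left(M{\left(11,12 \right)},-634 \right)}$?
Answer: $0$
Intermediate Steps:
$M{\left(F,z \right)} = -8$ ($M{\left(F,z \right)} = -10 + 2 = -8$)
$- Q{\left(M{\left(11,12 \right)},-634 \right)} = - \left(8 - 8\right)^{2} = - 0^{2} = \left(-1\right) 0 = 0$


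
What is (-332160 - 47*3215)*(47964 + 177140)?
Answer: -108784884560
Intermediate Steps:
(-332160 - 47*3215)*(47964 + 177140) = (-332160 - 151105)*225104 = -483265*225104 = -108784884560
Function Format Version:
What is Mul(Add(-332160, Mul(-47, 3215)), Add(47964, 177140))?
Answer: -108784884560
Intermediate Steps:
Mul(Add(-332160, Mul(-47, 3215)), Add(47964, 177140)) = Mul(Add(-332160, -151105), 225104) = Mul(-483265, 225104) = -108784884560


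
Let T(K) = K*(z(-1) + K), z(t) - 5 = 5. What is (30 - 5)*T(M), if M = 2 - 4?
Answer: -400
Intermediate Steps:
z(t) = 10 (z(t) = 5 + 5 = 10)
M = -2
T(K) = K*(10 + K)
(30 - 5)*T(M) = (30 - 5)*(-2*(10 - 2)) = 25*(-2*8) = 25*(-16) = -400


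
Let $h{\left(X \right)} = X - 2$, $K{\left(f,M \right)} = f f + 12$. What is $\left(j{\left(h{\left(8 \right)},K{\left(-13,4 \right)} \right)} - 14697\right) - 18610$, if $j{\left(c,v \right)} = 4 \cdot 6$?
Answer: $-33283$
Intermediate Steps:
$K{\left(f,M \right)} = 12 + f^{2}$ ($K{\left(f,M \right)} = f^{2} + 12 = 12 + f^{2}$)
$h{\left(X \right)} = -2 + X$ ($h{\left(X \right)} = X - 2 = -2 + X$)
$j{\left(c,v \right)} = 24$
$\left(j{\left(h{\left(8 \right)},K{\left(-13,4 \right)} \right)} - 14697\right) - 18610 = \left(24 - 14697\right) - 18610 = -14673 - 18610 = -33283$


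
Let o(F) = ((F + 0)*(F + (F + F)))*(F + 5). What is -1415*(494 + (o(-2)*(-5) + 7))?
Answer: -454215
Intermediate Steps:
o(F) = 3*F²*(5 + F) (o(F) = (F*(F + 2*F))*(5 + F) = (F*(3*F))*(5 + F) = (3*F²)*(5 + F) = 3*F²*(5 + F))
-1415*(494 + (o(-2)*(-5) + 7)) = -1415*(494 + ((3*(-2)²*(5 - 2))*(-5) + 7)) = -1415*(494 + ((3*4*3)*(-5) + 7)) = -1415*(494 + (36*(-5) + 7)) = -1415*(494 + (-180 + 7)) = -1415*(494 - 173) = -1415*321 = -454215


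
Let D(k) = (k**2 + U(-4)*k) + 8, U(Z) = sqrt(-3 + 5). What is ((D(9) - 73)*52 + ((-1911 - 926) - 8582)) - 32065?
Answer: -42652 + 468*sqrt(2) ≈ -41990.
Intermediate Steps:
U(Z) = sqrt(2)
D(k) = 8 + k**2 + k*sqrt(2) (D(k) = (k**2 + sqrt(2)*k) + 8 = (k**2 + k*sqrt(2)) + 8 = 8 + k**2 + k*sqrt(2))
((D(9) - 73)*52 + ((-1911 - 926) - 8582)) - 32065 = (((8 + 9**2 + 9*sqrt(2)) - 73)*52 + ((-1911 - 926) - 8582)) - 32065 = (((8 + 81 + 9*sqrt(2)) - 73)*52 + (-2837 - 8582)) - 32065 = (((89 + 9*sqrt(2)) - 73)*52 - 11419) - 32065 = ((16 + 9*sqrt(2))*52 - 11419) - 32065 = ((832 + 468*sqrt(2)) - 11419) - 32065 = (-10587 + 468*sqrt(2)) - 32065 = -42652 + 468*sqrt(2)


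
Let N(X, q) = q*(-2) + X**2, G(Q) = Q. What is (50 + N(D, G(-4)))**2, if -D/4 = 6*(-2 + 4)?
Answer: 5579044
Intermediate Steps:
D = -48 (D = -24*(-2 + 4) = -24*2 = -4*12 = -48)
N(X, q) = X**2 - 2*q (N(X, q) = -2*q + X**2 = X**2 - 2*q)
(50 + N(D, G(-4)))**2 = (50 + ((-48)**2 - 2*(-4)))**2 = (50 + (2304 + 8))**2 = (50 + 2312)**2 = 2362**2 = 5579044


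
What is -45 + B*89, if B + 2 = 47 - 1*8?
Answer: 3248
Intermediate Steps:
B = 37 (B = -2 + (47 - 1*8) = -2 + (47 - 8) = -2 + 39 = 37)
-45 + B*89 = -45 + 37*89 = -45 + 3293 = 3248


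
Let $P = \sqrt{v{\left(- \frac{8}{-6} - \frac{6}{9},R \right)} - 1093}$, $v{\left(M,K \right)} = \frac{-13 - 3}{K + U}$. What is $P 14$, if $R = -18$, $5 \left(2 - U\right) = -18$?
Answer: $\frac{14 i \sqrt{1049133}}{31} \approx 462.57 i$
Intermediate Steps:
$U = \frac{28}{5}$ ($U = 2 - - \frac{18}{5} = 2 + \frac{18}{5} = \frac{28}{5} \approx 5.6$)
$v{\left(M,K \right)} = - \frac{16}{\frac{28}{5} + K}$ ($v{\left(M,K \right)} = \frac{-13 - 3}{K + \frac{28}{5}} = - \frac{16}{\frac{28}{5} + K}$)
$P = \frac{i \sqrt{1049133}}{31}$ ($P = \sqrt{- \frac{80}{28 + 5 \left(-18\right)} - 1093} = \sqrt{- \frac{80}{28 - 90} - 1093} = \sqrt{- \frac{80}{-62} - 1093} = \sqrt{\left(-80\right) \left(- \frac{1}{62}\right) - 1093} = \sqrt{\frac{40}{31} - 1093} = \sqrt{- \frac{33843}{31}} = \frac{i \sqrt{1049133}}{31} \approx 33.041 i$)
$P 14 = \frac{i \sqrt{1049133}}{31} \cdot 14 = \frac{14 i \sqrt{1049133}}{31}$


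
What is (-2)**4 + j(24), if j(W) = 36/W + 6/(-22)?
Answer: 379/22 ≈ 17.227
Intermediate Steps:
j(W) = -3/11 + 36/W (j(W) = 36/W + 6*(-1/22) = 36/W - 3/11 = -3/11 + 36/W)
(-2)**4 + j(24) = (-2)**4 + (-3/11 + 36/24) = 16 + (-3/11 + 36*(1/24)) = 16 + (-3/11 + 3/2) = 16 + 27/22 = 379/22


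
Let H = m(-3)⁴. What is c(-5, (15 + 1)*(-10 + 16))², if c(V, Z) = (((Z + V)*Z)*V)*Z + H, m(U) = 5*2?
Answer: 17499831558400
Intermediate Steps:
m(U) = 10
H = 10000 (H = 10⁴ = 10000)
c(V, Z) = 10000 + V*Z²*(V + Z) (c(V, Z) = (((Z + V)*Z)*V)*Z + 10000 = (((V + Z)*Z)*V)*Z + 10000 = ((Z*(V + Z))*V)*Z + 10000 = (V*Z*(V + Z))*Z + 10000 = V*Z²*(V + Z) + 10000 = 10000 + V*Z²*(V + Z))
c(-5, (15 + 1)*(-10 + 16))² = (10000 - 5*(-10 + 16)³*(15 + 1)³ + (-5)²*((15 + 1)*(-10 + 16))²)² = (10000 - 5*(16*6)³ + 25*(16*6)²)² = (10000 - 5*96³ + 25*96²)² = (10000 - 5*884736 + 25*9216)² = (10000 - 4423680 + 230400)² = (-4183280)² = 17499831558400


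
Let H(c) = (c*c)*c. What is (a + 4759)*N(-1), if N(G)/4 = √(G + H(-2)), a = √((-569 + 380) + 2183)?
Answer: 12*I*(4759 + √1994) ≈ 57644.0*I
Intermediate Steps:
H(c) = c³ (H(c) = c²*c = c³)
a = √1994 (a = √(-189 + 2183) = √1994 ≈ 44.654)
N(G) = 4*√(-8 + G) (N(G) = 4*√(G + (-2)³) = 4*√(G - 8) = 4*√(-8 + G))
(a + 4759)*N(-1) = (√1994 + 4759)*(4*√(-8 - 1)) = (4759 + √1994)*(4*√(-9)) = (4759 + √1994)*(4*(3*I)) = (4759 + √1994)*(12*I) = 12*I*(4759 + √1994)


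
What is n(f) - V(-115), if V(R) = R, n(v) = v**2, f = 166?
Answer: 27671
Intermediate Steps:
n(f) - V(-115) = 166**2 - 1*(-115) = 27556 + 115 = 27671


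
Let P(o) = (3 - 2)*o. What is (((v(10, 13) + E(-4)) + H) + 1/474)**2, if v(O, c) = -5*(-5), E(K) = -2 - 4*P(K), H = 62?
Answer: 2292015625/224676 ≈ 10201.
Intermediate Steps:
P(o) = o (P(o) = 1*o = o)
E(K) = -2 - 4*K
v(O, c) = 25
(((v(10, 13) + E(-4)) + H) + 1/474)**2 = (((25 + (-2 - 4*(-4))) + 62) + 1/474)**2 = (((25 + (-2 + 16)) + 62) + 1/474)**2 = (((25 + 14) + 62) + 1/474)**2 = ((39 + 62) + 1/474)**2 = (101 + 1/474)**2 = (47875/474)**2 = 2292015625/224676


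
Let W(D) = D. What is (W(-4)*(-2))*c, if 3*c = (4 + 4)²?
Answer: 512/3 ≈ 170.67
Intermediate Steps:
c = 64/3 (c = (4 + 4)²/3 = (⅓)*8² = (⅓)*64 = 64/3 ≈ 21.333)
(W(-4)*(-2))*c = -4*(-2)*(64/3) = 8*(64/3) = 512/3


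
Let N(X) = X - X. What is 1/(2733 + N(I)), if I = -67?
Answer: 1/2733 ≈ 0.00036590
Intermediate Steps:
N(X) = 0
1/(2733 + N(I)) = 1/(2733 + 0) = 1/2733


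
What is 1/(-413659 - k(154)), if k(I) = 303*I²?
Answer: -1/7599607 ≈ -1.3159e-7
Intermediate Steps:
1/(-413659 - k(154)) = 1/(-413659 - 303*154²) = 1/(-413659 - 303*23716) = 1/(-413659 - 1*7185948) = 1/(-413659 - 7185948) = 1/(-7599607) = -1/7599607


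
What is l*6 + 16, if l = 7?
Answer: 58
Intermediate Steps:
l*6 + 16 = 7*6 + 16 = 42 + 16 = 58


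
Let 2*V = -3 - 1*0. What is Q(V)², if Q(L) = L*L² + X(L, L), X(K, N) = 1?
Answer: 361/64 ≈ 5.6406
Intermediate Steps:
V = -3/2 (V = (-3 - 1*0)/2 = (-3 + 0)/2 = (½)*(-3) = -3/2 ≈ -1.5000)
Q(L) = 1 + L³ (Q(L) = L*L² + 1 = L³ + 1 = 1 + L³)
Q(V)² = (1 + (-3/2)³)² = (1 - 27/8)² = (-19/8)² = 361/64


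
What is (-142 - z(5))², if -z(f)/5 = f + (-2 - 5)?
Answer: 23104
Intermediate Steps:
z(f) = 35 - 5*f (z(f) = -5*(f + (-2 - 5)) = -5*(f - 7) = -5*(-7 + f) = 35 - 5*f)
(-142 - z(5))² = (-142 - (35 - 5*5))² = (-142 - (35 - 25))² = (-142 - 1*10)² = (-142 - 10)² = (-152)² = 23104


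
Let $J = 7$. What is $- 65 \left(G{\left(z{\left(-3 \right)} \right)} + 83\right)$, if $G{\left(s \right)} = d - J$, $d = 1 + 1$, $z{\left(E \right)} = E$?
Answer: $-5070$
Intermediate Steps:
$d = 2$
$G{\left(s \right)} = -5$ ($G{\left(s \right)} = 2 - 7 = -5$)
$- 65 \left(G{\left(z{\left(-3 \right)} \right)} + 83\right) = - 65 \left(-5 + 83\right) = \left(-65\right) 78 = -5070$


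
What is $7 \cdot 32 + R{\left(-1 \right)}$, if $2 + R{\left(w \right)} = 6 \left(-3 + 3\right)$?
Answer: $222$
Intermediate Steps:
$R{\left(w \right)} = -2$ ($R{\left(w \right)} = -2 + 6 \left(-3 + 3\right) = -2 + 6 \cdot 0 = -2 + 0 = -2$)
$7 \cdot 32 + R{\left(-1 \right)} = 7 \cdot 32 - 2 = 224 - 2 = 222$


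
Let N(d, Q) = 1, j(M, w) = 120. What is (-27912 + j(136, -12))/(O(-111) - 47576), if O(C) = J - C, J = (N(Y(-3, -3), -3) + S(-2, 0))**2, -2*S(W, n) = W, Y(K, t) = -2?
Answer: 27792/47461 ≈ 0.58558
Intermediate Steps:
S(W, n) = -W/2
J = 4 (J = (1 - 1/2*(-2))**2 = (1 + 1)**2 = 2**2 = 4)
O(C) = 4 - C
(-27912 + j(136, -12))/(O(-111) - 47576) = (-27912 + 120)/((4 - 1*(-111)) - 47576) = -27792/((4 + 111) - 47576) = -27792/(115 - 47576) = -27792/(-47461) = -27792*(-1/47461) = 27792/47461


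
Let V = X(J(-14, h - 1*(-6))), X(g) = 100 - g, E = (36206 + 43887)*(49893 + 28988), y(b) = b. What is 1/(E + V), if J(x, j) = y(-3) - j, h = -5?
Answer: 1/6317816037 ≈ 1.5828e-10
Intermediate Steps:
J(x, j) = -3 - j
E = 6317815933 (E = 80093*78881 = 6317815933)
V = 104 (V = 100 - (-3 - (-5 - 1*(-6))) = 100 - (-3 - (-5 + 6)) = 100 - (-3 - 1*1) = 100 - (-3 - 1) = 100 - 1*(-4) = 100 + 4 = 104)
1/(E + V) = 1/(6317815933 + 104) = 1/6317816037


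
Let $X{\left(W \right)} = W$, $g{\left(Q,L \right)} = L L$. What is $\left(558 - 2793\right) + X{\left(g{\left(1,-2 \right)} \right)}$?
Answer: $-2231$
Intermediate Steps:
$g{\left(Q,L \right)} = L^{2}$
$\left(558 - 2793\right) + X{\left(g{\left(1,-2 \right)} \right)} = \left(558 - 2793\right) + \left(-2\right)^{2} = -2235 + 4 = -2231$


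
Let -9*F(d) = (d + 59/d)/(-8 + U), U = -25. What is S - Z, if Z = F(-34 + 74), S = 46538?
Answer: 184289927/3960 ≈ 46538.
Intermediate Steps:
F(d) = d/297 + 59/(297*d) (F(d) = -(d + 59/d)/(9*(-8 - 25)) = -(d + 59/d)/(9*(-33)) = -(d + 59/d)*(-1)/(9*33) = -(-59/(33*d) - d/33)/9 = d/297 + 59/(297*d))
Z = 553/3960 (Z = (59 + (-34 + 74)²)/(297*(-34 + 74)) = (1/297)*(59 + 40²)/40 = (1/297)*(1/40)*(59 + 1600) = (1/297)*(1/40)*1659 = 553/3960 ≈ 0.13965)
S - Z = 46538 - 1*553/3960 = 46538 - 553/3960 = 184289927/3960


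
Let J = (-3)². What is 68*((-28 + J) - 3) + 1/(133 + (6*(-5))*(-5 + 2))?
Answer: -333607/223 ≈ -1496.0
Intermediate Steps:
J = 9
68*((-28 + J) - 3) + 1/(133 + (6*(-5))*(-5 + 2)) = 68*((-28 + 9) - 3) + 1/(133 + (6*(-5))*(-5 + 2)) = 68*(-19 - 3) + 1/(133 - 30*(-3)) = 68*(-22) + 1/(133 + 90) = -1496 + 1/223 = -333607/223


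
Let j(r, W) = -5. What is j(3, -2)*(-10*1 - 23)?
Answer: 165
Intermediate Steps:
j(3, -2)*(-10*1 - 23) = -5*(-10*1 - 23) = -5*(-10 - 23) = -5*(-33) = 165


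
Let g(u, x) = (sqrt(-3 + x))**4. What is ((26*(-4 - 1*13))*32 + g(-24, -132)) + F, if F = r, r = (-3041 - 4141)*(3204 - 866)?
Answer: -16787435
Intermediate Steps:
r = -16791516 (r = -7182*2338 = -16791516)
F = -16791516
g(u, x) = (-3 + x)**2
((26*(-4 - 1*13))*32 + g(-24, -132)) + F = ((26*(-4 - 1*13))*32 + (-3 - 132)**2) - 16791516 = ((26*(-4 - 13))*32 + (-135)**2) - 16791516 = ((26*(-17))*32 + 18225) - 16791516 = (-442*32 + 18225) - 16791516 = (-14144 + 18225) - 16791516 = 4081 - 16791516 = -16787435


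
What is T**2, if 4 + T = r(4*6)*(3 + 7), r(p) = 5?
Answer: 2116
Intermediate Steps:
T = 46 (T = -4 + 5*(3 + 7) = -4 + 5*10 = -4 + 50 = 46)
T**2 = 46**2 = 2116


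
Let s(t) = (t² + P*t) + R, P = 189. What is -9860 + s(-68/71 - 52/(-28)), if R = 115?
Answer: -2364914845/247009 ≈ -9574.2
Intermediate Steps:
s(t) = 115 + t² + 189*t (s(t) = (t² + 189*t) + 115 = 115 + t² + 189*t)
-9860 + s(-68/71 - 52/(-28)) = -9860 + (115 + (-68/71 - 52/(-28))² + 189*(-68/71 - 52/(-28))) = -9860 + (115 + (-68*1/71 - 52*(-1/28))² + 189*(-68*1/71 - 52*(-1/28))) = -9860 + (115 + (-68/71 + 13/7)² + 189*(-68/71 + 13/7)) = -9860 + (115 + (447/497)² + 189*(447/497)) = -9860 + (115 + 199809/247009 + 12069/71) = -9860 + 70593895/247009 = -2364914845/247009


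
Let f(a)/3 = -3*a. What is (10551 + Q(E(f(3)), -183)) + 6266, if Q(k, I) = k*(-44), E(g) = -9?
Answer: 17213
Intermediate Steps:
f(a) = -9*a (f(a) = 3*(-3*a) = -9*a)
Q(k, I) = -44*k
(10551 + Q(E(f(3)), -183)) + 6266 = (10551 - 44*(-9)) + 6266 = (10551 + 396) + 6266 = 10947 + 6266 = 17213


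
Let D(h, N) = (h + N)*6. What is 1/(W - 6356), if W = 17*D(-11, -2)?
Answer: -1/7682 ≈ -0.00013017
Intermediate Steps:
D(h, N) = 6*N + 6*h (D(h, N) = (N + h)*6 = 6*N + 6*h)
W = -1326 (W = 17*(6*(-2) + 6*(-11)) = 17*(-12 - 66) = 17*(-78) = -1326)
1/(W - 6356) = 1/(-1326 - 6356) = 1/(-7682) = -1/7682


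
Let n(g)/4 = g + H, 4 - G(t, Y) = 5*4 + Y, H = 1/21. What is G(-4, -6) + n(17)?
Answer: 1222/21 ≈ 58.190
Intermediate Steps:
H = 1/21 ≈ 0.047619
G(t, Y) = -16 - Y (G(t, Y) = 4 - (5*4 + Y) = 4 - (20 + Y) = 4 + (-20 - Y) = -16 - Y)
n(g) = 4/21 + 4*g (n(g) = 4*(g + 1/21) = 4*(1/21 + g) = 4/21 + 4*g)
G(-4, -6) + n(17) = (-16 - 1*(-6)) + (4/21 + 4*17) = (-16 + 6) + (4/21 + 68) = -10 + 1432/21 = 1222/21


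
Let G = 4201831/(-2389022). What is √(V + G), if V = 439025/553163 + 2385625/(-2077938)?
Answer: I*√1060690134942552616463830665602/708471018574293 ≈ 1.4537*I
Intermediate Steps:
V = -23963103025/67614024582 (V = 439025*(1/553163) + 2385625*(-1/2077938) = 25825/32539 - 2385625/2077938 = -23963103025/67614024582 ≈ -0.35441)
G = -221149/125738 (G = 4201831*(-1/2389022) = -221149/125738 ≈ -1.7588)
√(V + G) = √(-23963103025/67614024582 - 221149/125738) = √(-4491461642610542/2125413055722879) = I*√1060690134942552616463830665602/708471018574293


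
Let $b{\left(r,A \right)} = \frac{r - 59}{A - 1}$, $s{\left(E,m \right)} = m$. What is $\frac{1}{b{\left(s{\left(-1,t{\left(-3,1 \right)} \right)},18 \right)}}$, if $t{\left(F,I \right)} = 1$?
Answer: $- \frac{17}{58} \approx -0.2931$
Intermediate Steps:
$b{\left(r,A \right)} = \frac{-59 + r}{-1 + A}$ ($b{\left(r,A \right)} = \frac{r - 59}{-1 + A} = \frac{-59 + r}{-1 + A}$)
$\frac{1}{b{\left(s{\left(-1,t{\left(-3,1 \right)} \right)},18 \right)}} = \frac{1}{\frac{1}{-1 + 18} \left(-59 + 1\right)} = \frac{1}{\frac{1}{17} \left(-58\right)} = \frac{1}{- \frac{58}{17}} = - \frac{17}{58}$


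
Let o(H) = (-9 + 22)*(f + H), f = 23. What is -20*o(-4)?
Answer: -4940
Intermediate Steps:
o(H) = 299 + 13*H (o(H) = (-9 + 22)*(23 + H) = 13*(23 + H) = 299 + 13*H)
-20*o(-4) = -20*(299 + 13*(-4)) = -20*(299 - 52) = -20*247 = -4940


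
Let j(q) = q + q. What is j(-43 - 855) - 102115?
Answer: -103911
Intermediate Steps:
j(q) = 2*q
j(-43 - 855) - 102115 = 2*(-43 - 855) - 102115 = 2*(-898) - 102115 = -1796 - 102115 = -103911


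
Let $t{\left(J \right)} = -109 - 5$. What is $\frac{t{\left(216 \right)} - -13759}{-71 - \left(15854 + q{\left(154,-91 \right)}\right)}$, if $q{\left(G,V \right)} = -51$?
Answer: $- \frac{13645}{15874} \approx -0.85958$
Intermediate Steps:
$t{\left(J \right)} = -114$ ($t{\left(J \right)} = -109 - 5 = -114$)
$\frac{t{\left(216 \right)} - -13759}{-71 - \left(15854 + q{\left(154,-91 \right)}\right)} = \frac{-114 - -13759}{-71 - 15803} = \frac{-114 + \left(-7101 + 20860\right)}{-71 + \left(-15854 + 51\right)} = \frac{-114 + 13759}{-71 - 15803} = \frac{13645}{-15874} = 13645 \left(- \frac{1}{15874}\right) = - \frac{13645}{15874}$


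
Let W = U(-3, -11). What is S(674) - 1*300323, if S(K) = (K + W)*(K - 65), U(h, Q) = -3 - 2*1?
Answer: 107098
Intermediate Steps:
U(h, Q) = -5 (U(h, Q) = -3 - 2 = -5)
W = -5
S(K) = (-65 + K)*(-5 + K) (S(K) = (K - 5)*(K - 65) = (-5 + K)*(-65 + K) = (-65 + K)*(-5 + K))
S(674) - 1*300323 = (325 + 674² - 70*674) - 1*300323 = (325 + 454276 - 47180) - 300323 = 407421 - 300323 = 107098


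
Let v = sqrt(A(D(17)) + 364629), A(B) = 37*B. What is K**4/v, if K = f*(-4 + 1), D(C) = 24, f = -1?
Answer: 27*sqrt(40613)/40613 ≈ 0.13398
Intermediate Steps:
K = 3 (K = -(-4 + 1) = -1*(-3) = 3)
v = 3*sqrt(40613) (v = sqrt(37*24 + 364629) = sqrt(888 + 364629) = sqrt(365517) = 3*sqrt(40613) ≈ 604.58)
K**4/v = 3**4/((3*sqrt(40613))) = 81*(sqrt(40613)/121839) = 27*sqrt(40613)/40613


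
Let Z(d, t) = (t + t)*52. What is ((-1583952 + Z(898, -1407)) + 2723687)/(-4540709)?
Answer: -993407/4540709 ≈ -0.21878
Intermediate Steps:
Z(d, t) = 104*t (Z(d, t) = (2*t)*52 = 104*t)
((-1583952 + Z(898, -1407)) + 2723687)/(-4540709) = ((-1583952 + 104*(-1407)) + 2723687)/(-4540709) = ((-1583952 - 146328) + 2723687)*(-1/4540709) = (-1730280 + 2723687)*(-1/4540709) = 993407*(-1/4540709) = -993407/4540709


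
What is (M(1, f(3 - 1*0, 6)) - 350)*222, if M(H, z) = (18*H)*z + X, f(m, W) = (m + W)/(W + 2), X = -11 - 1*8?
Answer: -154845/2 ≈ -77423.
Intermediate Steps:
X = -19 (X = -11 - 8 = -19)
f(m, W) = (W + m)/(2 + W)
M(H, z) = -19 + 18*H*z (M(H, z) = (18*H)*z - 19 = 18*H*z - 19 = -19 + 18*H*z)
(M(1, f(3 - 1*0, 6)) - 350)*222 = ((-19 + 18*1*((6 + (3 - 1*0))/(2 + 6))) - 350)*222 = ((-19 + 18*1*((6 + (3 + 0))/8)) - 350)*222 = ((-19 + 18*1*((6 + 3)/8)) - 350)*222 = ((-19 + 18*1*((1/8)*9)) - 350)*222 = ((-19 + 18*1*(9/8)) - 350)*222 = ((-19 + 81/4) - 350)*222 = (5/4 - 350)*222 = -1395/4*222 = -154845/2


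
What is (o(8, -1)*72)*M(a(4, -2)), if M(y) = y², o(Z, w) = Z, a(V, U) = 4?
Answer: 9216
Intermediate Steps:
(o(8, -1)*72)*M(a(4, -2)) = (8*72)*4² = 576*16 = 9216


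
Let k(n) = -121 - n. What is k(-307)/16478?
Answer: 93/8239 ≈ 0.011288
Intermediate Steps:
k(-307)/16478 = (-121 - 1*(-307))/16478 = (-121 + 307)*(1/16478) = 186*(1/16478) = 93/8239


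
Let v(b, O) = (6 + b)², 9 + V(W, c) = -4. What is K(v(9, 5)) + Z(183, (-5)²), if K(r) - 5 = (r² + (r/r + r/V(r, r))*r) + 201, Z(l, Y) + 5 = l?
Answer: 615417/13 ≈ 47340.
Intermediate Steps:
Z(l, Y) = -5 + l
V(W, c) = -13 (V(W, c) = -9 - 4 = -13)
K(r) = 206 + r² + r*(1 - r/13) (K(r) = 5 + ((r² + (r/r + r/(-13))*r) + 201) = 5 + ((r² + (1 + r*(-1/13))*r) + 201) = 5 + ((r² + (1 - r/13)*r) + 201) = 5 + ((r² + r*(1 - r/13)) + 201) = 5 + (201 + r² + r*(1 - r/13)) = 206 + r² + r*(1 - r/13))
K(v(9, 5)) + Z(183, (-5)²) = (206 + (6 + 9)² + 12*((6 + 9)²)²/13) + (-5 + 183) = (206 + 15² + 12*(15²)²/13) + 178 = (206 + 225 + (12/13)*225²) + 178 = (206 + 225 + (12/13)*50625) + 178 = (206 + 225 + 607500/13) + 178 = 613103/13 + 178 = 615417/13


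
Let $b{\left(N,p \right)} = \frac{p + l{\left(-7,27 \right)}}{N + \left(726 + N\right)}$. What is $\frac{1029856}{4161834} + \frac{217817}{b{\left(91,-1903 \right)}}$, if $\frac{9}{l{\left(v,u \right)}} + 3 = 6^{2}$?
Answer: $- \frac{2263570547634346}{21776796405} \approx -1.0394 \cdot 10^{5}$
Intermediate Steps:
$l{\left(v,u \right)} = \frac{3}{11}$ ($l{\left(v,u \right)} = \frac{9}{-3 + 6^{2}} = \frac{9}{-3 + 36} = \frac{9}{33} = 9 \cdot \frac{1}{33} = \frac{3}{11}$)
$b{\left(N,p \right)} = \frac{\frac{3}{11} + p}{726 + 2 N}$ ($b{\left(N,p \right)} = \frac{p + \frac{3}{11}}{N + \left(726 + N\right)} = \frac{\frac{3}{11} + p}{726 + 2 N}$)
$\frac{1029856}{4161834} + \frac{217817}{b{\left(91,-1903 \right)}} = \frac{1029856}{4161834} + \frac{217817}{\frac{1}{22} \frac{1}{363 + 91} \left(3 + 11 \left(-1903\right)\right)} = 1029856 \cdot \frac{1}{4161834} + \frac{217817}{\frac{1}{22} \cdot \frac{1}{454} \left(3 - 20933\right)} = \frac{514928}{2080917} + \frac{217817}{\frac{1}{22} \cdot \frac{1}{454} \left(-20930\right)} = \frac{514928}{2080917} + \frac{217817}{- \frac{10465}{4994}} = \frac{514928}{2080917} + 217817 \left(- \frac{4994}{10465}\right) = \frac{514928}{2080917} - \frac{1087778098}{10465} = - \frac{2263570547634346}{21776796405}$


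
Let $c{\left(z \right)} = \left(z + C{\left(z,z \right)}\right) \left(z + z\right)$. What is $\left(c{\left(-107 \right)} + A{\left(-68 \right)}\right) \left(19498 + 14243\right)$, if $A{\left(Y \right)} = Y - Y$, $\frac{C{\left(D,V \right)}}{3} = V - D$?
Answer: $772601418$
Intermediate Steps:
$C{\left(D,V \right)} = - 3 D + 3 V$ ($C{\left(D,V \right)} = 3 \left(V - D\right) = - 3 D + 3 V$)
$A{\left(Y \right)} = 0$
$c{\left(z \right)} = 2 z^{2}$ ($c{\left(z \right)} = \left(z + \left(- 3 z + 3 z\right)\right) \left(z + z\right) = \left(z + 0\right) 2 z = z 2 z = 2 z^{2}$)
$\left(c{\left(-107 \right)} + A{\left(-68 \right)}\right) \left(19498 + 14243\right) = \left(2 \left(-107\right)^{2} + 0\right) \left(19498 + 14243\right) = \left(2 \cdot 11449 + 0\right) 33741 = \left(22898 + 0\right) 33741 = 22898 \cdot 33741 = 772601418$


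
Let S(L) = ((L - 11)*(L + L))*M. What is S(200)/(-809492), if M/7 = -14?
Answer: 1852200/202373 ≈ 9.1524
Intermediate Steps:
M = -98 (M = 7*(-14) = -98)
S(L) = -196*L*(-11 + L) (S(L) = ((L - 11)*(L + L))*(-98) = ((-11 + L)*(2*L))*(-98) = (2*L*(-11 + L))*(-98) = -196*L*(-11 + L))
S(200)/(-809492) = (196*200*(11 - 1*200))/(-809492) = (196*200*(11 - 200))*(-1/809492) = (196*200*(-189))*(-1/809492) = -7408800*(-1/809492) = 1852200/202373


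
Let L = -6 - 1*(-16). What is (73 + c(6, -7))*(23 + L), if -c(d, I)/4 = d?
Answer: 1617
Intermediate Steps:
L = 10 (L = -6 + 16 = 10)
c(d, I) = -4*d
(73 + c(6, -7))*(23 + L) = (73 - 4*6)*(23 + 10) = (73 - 24)*33 = 49*33 = 1617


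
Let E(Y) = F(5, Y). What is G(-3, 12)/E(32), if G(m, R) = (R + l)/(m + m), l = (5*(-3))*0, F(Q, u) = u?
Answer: -1/16 ≈ -0.062500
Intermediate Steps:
l = 0 (l = -15*0 = 0)
E(Y) = Y
G(m, R) = R/(2*m) (G(m, R) = (R + 0)/(m + m) = R/((2*m)) = R*(1/(2*m)) = R/(2*m))
G(-3, 12)/E(32) = ((½)*12/(-3))/32 = ((½)*12*(-⅓))*(1/32) = -2*1/32 = -1/16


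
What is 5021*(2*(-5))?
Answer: -50210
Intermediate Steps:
5021*(2*(-5)) = 5021*(-10) = -50210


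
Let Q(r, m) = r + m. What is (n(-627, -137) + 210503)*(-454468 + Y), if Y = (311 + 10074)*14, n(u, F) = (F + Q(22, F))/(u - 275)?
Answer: -2667539235942/41 ≈ -6.5062e+10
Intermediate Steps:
Q(r, m) = m + r
n(u, F) = (22 + 2*F)/(-275 + u) (n(u, F) = (F + (F + 22))/(u - 275) = (F + (22 + F))/(-275 + u) = (22 + 2*F)/(-275 + u))
Y = 145390 (Y = 10385*14 = 145390)
(n(-627, -137) + 210503)*(-454468 + Y) = (2*(11 - 137)/(-275 - 627) + 210503)*(-454468 + 145390) = (2*(-126)/(-902) + 210503)*(-309078) = (2*(-1/902)*(-126) + 210503)*(-309078) = (126/451 + 210503)*(-309078) = (94936979/451)*(-309078) = -2667539235942/41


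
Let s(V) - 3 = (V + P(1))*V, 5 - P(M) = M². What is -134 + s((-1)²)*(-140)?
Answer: -1254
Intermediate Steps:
P(M) = 5 - M²
s(V) = 3 + V*(4 + V) (s(V) = 3 + (V + (5 - 1*1²))*V = 3 + (V + (5 - 1*1))*V = 3 + (V + (5 - 1))*V = 3 + (V + 4)*V = 3 + (4 + V)*V = 3 + V*(4 + V))
-134 + s((-1)²)*(-140) = -134 + (3 + ((-1)²)² + 4*(-1)²)*(-140) = -134 + (3 + 1² + 4*1)*(-140) = -134 + (3 + 1 + 4)*(-140) = -134 + 8*(-140) = -134 - 1120 = -1254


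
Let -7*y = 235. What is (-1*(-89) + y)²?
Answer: 150544/49 ≈ 3072.3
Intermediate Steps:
y = -235/7 (y = -⅐*235 = -235/7 ≈ -33.571)
(-1*(-89) + y)² = (-1*(-89) - 235/7)² = (89 - 235/7)² = (388/7)² = 150544/49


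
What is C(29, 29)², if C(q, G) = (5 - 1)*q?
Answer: 13456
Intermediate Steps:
C(q, G) = 4*q
C(29, 29)² = (4*29)² = 116² = 13456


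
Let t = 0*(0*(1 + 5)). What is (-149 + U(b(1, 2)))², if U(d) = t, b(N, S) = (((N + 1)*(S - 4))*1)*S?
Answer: 22201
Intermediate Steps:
b(N, S) = S*(1 + N)*(-4 + S) (b(N, S) = (((1 + N)*(-4 + S))*1)*S = ((1 + N)*(-4 + S))*S = S*(1 + N)*(-4 + S))
t = 0 (t = 0*(0*6) = 0*0 = 0)
U(d) = 0
(-149 + U(b(1, 2)))² = (-149 + 0)² = (-149)² = 22201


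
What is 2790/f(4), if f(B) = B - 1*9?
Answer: -558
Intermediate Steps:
f(B) = -9 + B (f(B) = B - 9 = -9 + B)
2790/f(4) = 2790/(-9 + 4) = 2790/(-5) = 2790*(-⅕) = -558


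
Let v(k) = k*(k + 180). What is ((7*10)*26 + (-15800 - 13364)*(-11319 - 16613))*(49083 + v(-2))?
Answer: 39693534019636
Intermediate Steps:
v(k) = k*(180 + k)
((7*10)*26 + (-15800 - 13364)*(-11319 - 16613))*(49083 + v(-2)) = ((7*10)*26 + (-15800 - 13364)*(-11319 - 16613))*(49083 - 2*(180 - 2)) = (70*26 - 29164*(-27932))*(49083 - 2*178) = (1820 + 814608848)*(49083 - 356) = 814610668*48727 = 39693534019636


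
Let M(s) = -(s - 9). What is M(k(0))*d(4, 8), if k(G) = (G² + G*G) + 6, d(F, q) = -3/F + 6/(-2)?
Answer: -45/4 ≈ -11.250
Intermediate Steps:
d(F, q) = -3 - 3/F (d(F, q) = -3/F + 6*(-½) = -3/F - 3 = -3 - 3/F)
k(G) = 6 + 2*G² (k(G) = (G² + G²) + 6 = 2*G² + 6 = 6 + 2*G²)
M(s) = 9 - s (M(s) = -(-9 + s) = 9 - s)
M(k(0))*d(4, 8) = (9 - (6 + 2*0²))*(-3 - 3/4) = (9 - (6 + 2*0))*(-3 - 3*¼) = (9 - (6 + 0))*(-3 - ¾) = (9 - 1*6)*(-15/4) = (9 - 6)*(-15/4) = 3*(-15/4) = -45/4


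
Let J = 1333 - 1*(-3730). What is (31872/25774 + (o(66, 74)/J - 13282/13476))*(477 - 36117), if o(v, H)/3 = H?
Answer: -769948016478300/73272247363 ≈ -10508.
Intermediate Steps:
o(v, H) = 3*H
J = 5063 (J = 1333 + 3730 = 5063)
(31872/25774 + (o(66, 74)/J - 13282/13476))*(477 - 36117) = (31872/25774 + ((3*74)/5063 - 13282/13476))*(477 - 36117) = (31872*(1/25774) + (222*(1/5063) - 13282*1/13476))*(-35640) = (15936/12887 + (222/5063 - 6641/6738))*(-35640) = (15936/12887 - 32127547/34114494)*(-35640) = (129620878195/439633484178)*(-35640) = -769948016478300/73272247363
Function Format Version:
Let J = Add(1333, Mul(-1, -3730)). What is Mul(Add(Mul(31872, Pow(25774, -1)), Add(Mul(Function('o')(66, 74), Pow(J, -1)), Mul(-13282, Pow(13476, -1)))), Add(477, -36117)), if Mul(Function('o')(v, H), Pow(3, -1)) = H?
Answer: Rational(-769948016478300, 73272247363) ≈ -10508.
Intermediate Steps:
Function('o')(v, H) = Mul(3, H)
J = 5063 (J = Add(1333, 3730) = 5063)
Mul(Add(Mul(31872, Pow(25774, -1)), Add(Mul(Function('o')(66, 74), Pow(J, -1)), Mul(-13282, Pow(13476, -1)))), Add(477, -36117)) = Mul(Add(Mul(31872, Pow(25774, -1)), Add(Mul(Mul(3, 74), Pow(5063, -1)), Mul(-13282, Pow(13476, -1)))), Add(477, -36117)) = Mul(Add(Mul(31872, Rational(1, 25774)), Add(Mul(222, Rational(1, 5063)), Mul(-13282, Rational(1, 13476)))), -35640) = Mul(Add(Rational(15936, 12887), Add(Rational(222, 5063), Rational(-6641, 6738))), -35640) = Mul(Add(Rational(15936, 12887), Rational(-32127547, 34114494)), -35640) = Mul(Rational(129620878195, 439633484178), -35640) = Rational(-769948016478300, 73272247363)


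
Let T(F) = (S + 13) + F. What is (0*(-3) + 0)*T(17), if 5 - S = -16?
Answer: 0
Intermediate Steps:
S = 21 (S = 5 - 1*(-16) = 5 + 16 = 21)
T(F) = 34 + F (T(F) = (21 + 13) + F = 34 + F)
(0*(-3) + 0)*T(17) = (0*(-3) + 0)*(34 + 17) = (0 + 0)*51 = 0*51 = 0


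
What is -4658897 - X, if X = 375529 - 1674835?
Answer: -3359591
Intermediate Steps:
X = -1299306
-4658897 - X = -4658897 - 1*(-1299306) = -4658897 + 1299306 = -3359591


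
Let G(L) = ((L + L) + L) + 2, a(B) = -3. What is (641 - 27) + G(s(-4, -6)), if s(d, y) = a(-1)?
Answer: 607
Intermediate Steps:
s(d, y) = -3
G(L) = 2 + 3*L (G(L) = (2*L + L) + 2 = 3*L + 2 = 2 + 3*L)
(641 - 27) + G(s(-4, -6)) = (641 - 27) + (2 + 3*(-3)) = 614 + (2 - 9) = 614 - 7 = 607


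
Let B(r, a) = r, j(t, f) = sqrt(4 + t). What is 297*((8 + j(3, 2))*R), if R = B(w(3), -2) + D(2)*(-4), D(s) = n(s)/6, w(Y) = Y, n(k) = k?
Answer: 3960 + 495*sqrt(7) ≈ 5269.6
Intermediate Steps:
D(s) = s/6
R = 5/3 (R = 3 + ((1/6)*2)*(-4) = 3 + (1/3)*(-4) = 3 - 4/3 = 5/3 ≈ 1.6667)
297*((8 + j(3, 2))*R) = 297*((8 + sqrt(4 + 3))*(5/3)) = 297*((8 + sqrt(7))*(5/3)) = 297*(40/3 + 5*sqrt(7)/3) = 3960 + 495*sqrt(7)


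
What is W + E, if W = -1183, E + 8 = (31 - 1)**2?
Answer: -291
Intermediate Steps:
E = 892 (E = -8 + (31 - 1)**2 = -8 + 30**2 = -8 + 900 = 892)
W + E = -1183 + 892 = -291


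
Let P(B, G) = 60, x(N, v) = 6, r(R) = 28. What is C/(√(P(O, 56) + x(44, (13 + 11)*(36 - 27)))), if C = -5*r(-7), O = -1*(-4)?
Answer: -70*√66/33 ≈ -17.233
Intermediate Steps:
O = 4
C = -140 (C = -5*28 = -140)
C/(√(P(O, 56) + x(44, (13 + 11)*(36 - 27)))) = -140/√(60 + 6) = -140*√66/66 = -70*√66/33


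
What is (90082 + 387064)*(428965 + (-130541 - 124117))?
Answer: 83169887822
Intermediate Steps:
(90082 + 387064)*(428965 + (-130541 - 124117)) = 477146*(428965 - 254658) = 477146*174307 = 83169887822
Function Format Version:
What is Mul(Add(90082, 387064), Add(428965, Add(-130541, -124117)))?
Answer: 83169887822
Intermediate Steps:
Mul(Add(90082, 387064), Add(428965, Add(-130541, -124117))) = Mul(477146, Add(428965, -254658)) = Mul(477146, 174307) = 83169887822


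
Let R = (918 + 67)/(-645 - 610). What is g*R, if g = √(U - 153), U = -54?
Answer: -591*I*√23/251 ≈ -11.292*I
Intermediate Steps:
g = 3*I*√23 (g = √(-54 - 153) = √(-207) = 3*I*√23 ≈ 14.387*I)
R = -197/251 (R = 985/(-1255) = 985*(-1/1255) = -197/251 ≈ -0.78486)
g*R = (3*I*√23)*(-197/251) = -591*I*√23/251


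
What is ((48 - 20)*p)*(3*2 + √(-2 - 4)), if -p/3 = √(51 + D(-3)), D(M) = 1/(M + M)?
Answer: -84*√1830 - 84*I*√305 ≈ -3593.4 - 1467.0*I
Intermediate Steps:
D(M) = 1/(2*M)
p = -√1830/2 (p = -3*√(51 + (½)/(-3)) = -3*√(51 + (½)*(-⅓)) = -3*√(51 - ⅙) = -√1830/2 ≈ -21.389)
((48 - 20)*p)*(3*2 + √(-2 - 4)) = ((48 - 20)*(-√1830/2))*(3*2 + √(-2 - 4)) = (28*(-√1830/2))*(6 + √(-6)) = (-14*√1830)*(6 + I*√6) = -14*√1830*(6 + I*√6)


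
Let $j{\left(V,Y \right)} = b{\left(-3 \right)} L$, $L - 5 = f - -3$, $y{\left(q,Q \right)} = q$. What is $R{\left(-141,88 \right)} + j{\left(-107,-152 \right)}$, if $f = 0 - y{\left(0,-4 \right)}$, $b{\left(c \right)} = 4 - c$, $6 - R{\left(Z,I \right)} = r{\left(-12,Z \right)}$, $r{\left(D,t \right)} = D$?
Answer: $74$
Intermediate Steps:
$R{\left(Z,I \right)} = 18$ ($R{\left(Z,I \right)} = 6 - -12 = 6 + 12 = 18$)
$f = 0$ ($f = 0 - 0 = 0 + 0 = 0$)
$L = 8$ ($L = 5 + \left(0 - -3\right) = 5 + \left(0 + 3\right) = 5 + 3 = 8$)
$j{\left(V,Y \right)} = 56$ ($j{\left(V,Y \right)} = \left(4 - -3\right) 8 = \left(4 + 3\right) 8 = 7 \cdot 8 = 56$)
$R{\left(-141,88 \right)} + j{\left(-107,-152 \right)} = 18 + 56 = 74$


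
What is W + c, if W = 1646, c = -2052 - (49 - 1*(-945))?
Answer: -1400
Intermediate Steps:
c = -3046 (c = -2052 - (49 + 945) = -2052 - 1*994 = -2052 - 994 = -3046)
W + c = 1646 - 3046 = -1400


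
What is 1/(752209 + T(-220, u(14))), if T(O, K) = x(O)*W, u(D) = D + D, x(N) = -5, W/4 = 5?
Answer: 1/752109 ≈ 1.3296e-6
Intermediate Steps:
W = 20 (W = 4*5 = 20)
u(D) = 2*D
T(O, K) = -100 (T(O, K) = -5*20 = -100)
1/(752209 + T(-220, u(14))) = 1/(752209 - 100) = 1/752109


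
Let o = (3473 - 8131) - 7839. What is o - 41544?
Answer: -54041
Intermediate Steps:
o = -12497 (o = -4658 - 7839 = -12497)
o - 41544 = -12497 - 41544 = -54041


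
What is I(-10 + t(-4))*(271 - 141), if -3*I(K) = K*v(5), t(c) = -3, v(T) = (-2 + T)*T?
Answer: 8450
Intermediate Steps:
v(T) = T*(-2 + T)
I(K) = -5*K (I(K) = -K*5*(-2 + 5)/3 = -K*5*3/3 = -K*15/3 = -5*K)
I(-10 + t(-4))*(271 - 141) = (-5*(-10 - 3))*(271 - 141) = -5*(-13)*130 = 65*130 = 8450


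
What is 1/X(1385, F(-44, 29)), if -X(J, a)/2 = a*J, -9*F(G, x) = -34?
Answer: -9/94180 ≈ -9.5562e-5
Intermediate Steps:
F(G, x) = 34/9 (F(G, x) = -⅑*(-34) = 34/9)
X(J, a) = -2*J*a (X(J, a) = -2*a*J = -2*J*a)
1/X(1385, F(-44, 29)) = 1/(-2*1385*34/9) = 1/(-94180/9) = -9/94180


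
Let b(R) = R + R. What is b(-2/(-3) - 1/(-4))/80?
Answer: 11/480 ≈ 0.022917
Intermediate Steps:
b(R) = 2*R
b(-2/(-3) - 1/(-4))/80 = (2*(-2/(-3) - 1/(-4)))/80 = (2*(-2*(-⅓) - 1*(-¼)))*(1/80) = (2*(⅔ + ¼))*(1/80) = (2*(11/12))*(1/80) = (11/6)*(1/80) = 11/480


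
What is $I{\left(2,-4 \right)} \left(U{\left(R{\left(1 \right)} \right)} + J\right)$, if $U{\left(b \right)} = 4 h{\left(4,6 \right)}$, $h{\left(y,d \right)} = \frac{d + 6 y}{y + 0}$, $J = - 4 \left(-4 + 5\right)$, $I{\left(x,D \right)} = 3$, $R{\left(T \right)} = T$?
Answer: $78$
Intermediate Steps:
$J = -4$ ($J = \left(-4\right) 1 = -4$)
$h{\left(y,d \right)} = \frac{d + 6 y}{y}$
$U{\left(b \right)} = 30$ ($U{\left(b \right)} = 4 \left(6 + \frac{6}{4}\right) = 4 \left(6 + 6 \cdot \frac{1}{4}\right) = 4 \left(6 + \frac{3}{2}\right) = 4 \cdot \frac{15}{2} = 30$)
$I{\left(2,-4 \right)} \left(U{\left(R{\left(1 \right)} \right)} + J\right) = 3 \left(30 - 4\right) = 3 \cdot 26 = 78$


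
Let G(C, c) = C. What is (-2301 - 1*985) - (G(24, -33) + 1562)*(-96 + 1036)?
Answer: -1494126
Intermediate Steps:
(-2301 - 1*985) - (G(24, -33) + 1562)*(-96 + 1036) = (-2301 - 1*985) - (24 + 1562)*(-96 + 1036) = (-2301 - 985) - 1586*940 = -3286 - 1*1490840 = -3286 - 1490840 = -1494126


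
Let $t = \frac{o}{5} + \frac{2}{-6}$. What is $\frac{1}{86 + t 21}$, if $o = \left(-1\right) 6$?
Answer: $\frac{5}{269} \approx 0.018587$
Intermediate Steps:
$o = -6$
$t = - \frac{23}{15}$ ($t = - \frac{6}{5} + \frac{2}{-6} = \left(-6\right) \frac{1}{5} + 2 \left(- \frac{1}{6}\right) = - \frac{6}{5} - \frac{1}{3} = - \frac{23}{15} \approx -1.5333$)
$\frac{1}{86 + t 21} = \frac{1}{86 - \frac{161}{5}} = \frac{1}{\frac{269}{5}} = \frac{5}{269}$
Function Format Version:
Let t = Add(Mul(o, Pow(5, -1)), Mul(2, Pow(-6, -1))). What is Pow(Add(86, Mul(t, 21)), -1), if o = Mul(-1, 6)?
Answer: Rational(5, 269) ≈ 0.018587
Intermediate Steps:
o = -6
t = Rational(-23, 15) (t = Add(Mul(-6, Pow(5, -1)), Mul(2, Pow(-6, -1))) = Add(Mul(-6, Rational(1, 5)), Mul(2, Rational(-1, 6))) = Add(Rational(-6, 5), Rational(-1, 3)) = Rational(-23, 15) ≈ -1.5333)
Pow(Add(86, Mul(t, 21)), -1) = Pow(Add(86, Mul(Rational(-23, 15), 21)), -1) = Pow(Add(86, Rational(-161, 5)), -1) = Pow(Rational(269, 5), -1) = Rational(5, 269)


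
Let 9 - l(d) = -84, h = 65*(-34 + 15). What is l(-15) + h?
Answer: -1142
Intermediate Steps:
h = -1235 (h = 65*(-19) = -1235)
l(d) = 93 (l(d) = 9 - 1*(-84) = 9 + 84 = 93)
l(-15) + h = 93 - 1235 = -1142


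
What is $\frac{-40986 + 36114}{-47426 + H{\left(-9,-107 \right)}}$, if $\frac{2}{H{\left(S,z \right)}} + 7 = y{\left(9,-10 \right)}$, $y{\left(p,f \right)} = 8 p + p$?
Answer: $\frac{6216}{60509} \approx 0.10273$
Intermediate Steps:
$y{\left(p,f \right)} = 9 p$
$H{\left(S,z \right)} = \frac{1}{37}$ ($H{\left(S,z \right)} = \frac{2}{-7 + 9 \cdot 9} = \frac{2}{-7 + 81} = \frac{2}{74} = 2 \cdot \frac{1}{74} = \frac{1}{37}$)
$\frac{-40986 + 36114}{-47426 + H{\left(-9,-107 \right)}} = \frac{-40986 + 36114}{-47426 + \frac{1}{37}} = - \frac{4872}{- \frac{1754761}{37}} = \left(-4872\right) \left(- \frac{37}{1754761}\right) = \frac{6216}{60509}$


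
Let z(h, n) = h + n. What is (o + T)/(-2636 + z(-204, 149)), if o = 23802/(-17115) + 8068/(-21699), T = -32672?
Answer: 4044776386046/333126411345 ≈ 12.142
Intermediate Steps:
o = -218187806/123792795 (o = 23802*(-1/17115) + 8068*(-1/21699) = -7934/5705 - 8068/21699 = -218187806/123792795 ≈ -1.7625)
(o + T)/(-2636 + z(-204, 149)) = (-218187806/123792795 - 32672)/(-2636 + (-204 + 149)) = -4044776386046/(123792795*(-2636 - 55)) = -4044776386046/123792795/(-2691) = -4044776386046/123792795*(-1/2691) = 4044776386046/333126411345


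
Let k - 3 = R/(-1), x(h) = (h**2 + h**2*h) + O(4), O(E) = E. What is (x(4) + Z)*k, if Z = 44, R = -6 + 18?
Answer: -1152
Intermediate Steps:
x(h) = 4 + h**2 + h**3 (x(h) = (h**2 + h**2*h) + 4 = (h**2 + h**3) + 4 = 4 + h**2 + h**3)
R = 12
k = -9 (k = 3 + 12/(-1) = 3 + 12*(-1) = 3 - 12 = -9)
(x(4) + Z)*k = ((4 + 4**2 + 4**3) + 44)*(-9) = ((4 + 16 + 64) + 44)*(-9) = (84 + 44)*(-9) = 128*(-9) = -1152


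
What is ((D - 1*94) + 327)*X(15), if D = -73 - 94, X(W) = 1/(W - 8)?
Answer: 66/7 ≈ 9.4286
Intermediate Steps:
X(W) = 1/(-8 + W)
D = -167
((D - 1*94) + 327)*X(15) = ((-167 - 1*94) + 327)/(-8 + 15) = ((-167 - 94) + 327)/7 = (-261 + 327)*(⅐) = 66*(⅐) = 66/7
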